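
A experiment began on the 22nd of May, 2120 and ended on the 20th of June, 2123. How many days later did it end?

Day-of-year of May 22, 2120: 143.
Day-of-year of June 20, 2123: 171.
2120 has 366 days, so 366 − 143 = 223 days remain in 2120.
Full years: 2121: 365; 2122: 365. Sum = 730.
Total: 223 + 730 + 171 = 1124 days.

1124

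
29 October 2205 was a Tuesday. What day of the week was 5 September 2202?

Count forward from the earlier date (September 5, 2202) to the later (October 29, 2205):
September 5, 2202 → September 5, 2203: 365 days.
September 5, 2203 → September 5, 2204: 366 days (2204 is a leap year).
September 5, 2204 → September 5, 2205: 365 days.
September 2205: 30 − 5 = 25 days remain.
October 1–29, 2205: 29 days.
Residual: 54 days.
Total: 1150 days.
1150 mod 7 = 2, so 2 days before Tuesday is Sunday.

Sunday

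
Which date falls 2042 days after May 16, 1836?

December 18, 1841

Count 2042 days after May 16, 1836:
Day-of-year of May 16, 1836: 137.
Day-of-year of December 18, 1841: 352.
1836 has 366 days, so 366 − 137 = 229 days remain in 1836.
Full years: 1837: 365; 1838: 365; 1839: 365; 1840: 366. Sum = 1461.
Total: 229 + 1461 + 352 = 2042 days.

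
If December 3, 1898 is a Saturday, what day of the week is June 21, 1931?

Sunday

From December 3, 1898 to December 3, 1930: 32 years, of which 7 contain a Feb 29 — 25×365 + 7×366 = 11687 days.
(1900 is not a leap year (divisible by 100 but not 400).)
December 1930: 31 − 3 = 28 days remain.
Then January (31), February 1931 (28), March (31), April (30), May (31): 31 + 28 + 31 + 30 + 31 = 151 days.
June 1–21, 1931: 21 days.
Residual: 200 days.
Total: 11887 days.
11887 mod 7 = 1, so 1 day after Saturday is Sunday.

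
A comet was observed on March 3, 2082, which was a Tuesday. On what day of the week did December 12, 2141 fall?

Tuesday

Day-of-year of March 3, 2082: 62.
Day-of-year of December 12, 2141: 346.
2082 has 365 days, so 365 − 62 = 303 days remain in 2082.
Full years 2083–2140: 44 common + 14 leap = 44×365 + 14×366 = 21184 days.
Total: 303 + 21184 + 346 = 21833 days.
21833 is a multiple of 7, so December 12, 2141 falls on the same weekday: Tuesday.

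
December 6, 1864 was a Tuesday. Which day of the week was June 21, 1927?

From December 6, 1864 to December 6, 1926: 62 years, of which 14 contain a Feb 29 — 48×365 + 14×366 = 22644 days.
(1900 is not a leap year (divisible by 100 but not 400).)
December 1926: 31 − 6 = 25 days remain.
Then January (31), February 1927 (28), March (31), April (30), May (31): 31 + 28 + 31 + 30 + 31 = 151 days.
June 1–21, 1927: 21 days.
Residual: 197 days.
Total: 22841 days.
22841 is a multiple of 7, so June 21, 1927 falls on the same weekday: Tuesday.

Tuesday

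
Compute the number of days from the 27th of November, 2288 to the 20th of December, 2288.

23

November 2288: 30 − 27 = 3 days remain.
December 1–20, 2288: 20 days.
Total: 3 + 20 = 23 days.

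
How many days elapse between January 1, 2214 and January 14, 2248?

From January 1, 2214 to January 1, 2248: 34 years, of which 8 contain a Feb 29 — 26×365 + 8×366 = 12418 days.
Within January 2248: 14 − 1 = 13 days.
Total: 12431 days.

12431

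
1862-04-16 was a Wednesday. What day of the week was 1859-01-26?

Count forward from the earlier date (January 26, 1859) to the later (April 16, 1862):
Day-of-year of January 26, 1859: 26.
Day-of-year of April 16, 1862: 106.
1859 has 365 days, so 365 − 26 = 339 days remain in 1859.
Full years: 1860: 366; 1861: 365. Sum = 731.
Total: 339 + 731 + 106 = 1176 days.
1176 is a multiple of 7, so 1859-01-26 falls on the same weekday: Wednesday.

Wednesday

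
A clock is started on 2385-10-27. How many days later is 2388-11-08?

1108

Day-of-year of October 27, 2385: 300.
Day-of-year of November 8, 2388: 313.
2385 has 365 days, so 365 − 300 = 65 days remain in 2385.
Full years: 2386: 365; 2387: 365. Sum = 730.
Total: 65 + 730 + 313 = 1108 days.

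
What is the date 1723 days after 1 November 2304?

21 July 2309

Count 1723 days after November 1, 2304:
November 1, 2304 → November 1, 2305: 365 days.
November 1, 2305 → November 1, 2306: 365 days.
November 1, 2306 → November 1, 2307: 365 days.
November 1, 2307 → November 1, 2308: 366 days (2308 is a leap year).
November 2308: 30 − 1 = 29 days remain.
Then December (31), January (31), February 2309 (28), March (31), April (30), May (31), June (30): 31 + 31 + 28 + 31 + 30 + 31 + 30 = 212 days.
July 1–21, 2309: 21 days.
Residual: 262 days.
Total: 1723 days.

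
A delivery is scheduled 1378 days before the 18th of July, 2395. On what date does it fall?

the 9th of October, 2391

Count 1378 days before July 18, 2395:
Day-of-year of October 9, 2391: 282.
Day-of-year of July 18, 2395: 199.
2391 has 365 days, so 365 − 282 = 83 days remain in 2391.
Full years: 2392: 366; 2393: 365; 2394: 365. Sum = 1096.
Total: 83 + 1096 + 199 = 1378 days.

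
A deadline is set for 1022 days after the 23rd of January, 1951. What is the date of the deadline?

the 10th of November, 1953

Count 1022 days after January 23, 1951:
January 1951: 31 − 23 = 8 days remain.
Then 33 full months totalling 1004 days.
November 1–10, 1953: 10 days.
Total: 8 + 1004 + 10 = 1022 days.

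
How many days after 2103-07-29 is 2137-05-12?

Day-of-year of July 29, 2103: 210.
Day-of-year of May 12, 2137: 132.
2103 has 365 days, so 365 − 210 = 155 days remain in 2103.
Full years 2104–2136: 24 common + 9 leap = 24×365 + 9×366 = 12054 days.
Total: 155 + 12054 + 132 = 12341 days.

12341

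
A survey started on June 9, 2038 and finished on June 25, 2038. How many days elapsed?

Within June 2038: 25 − 9 = 16 days.

16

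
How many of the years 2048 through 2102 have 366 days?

Years divisible by 4: 2048, 2052, …, 2100 — 14 in all.
Of these, 2100 is divisible by 100 but not 400, so not leap.
Leap years: 14 − 1 = 13.

13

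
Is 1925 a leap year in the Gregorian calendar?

No

1925 is not a leap year.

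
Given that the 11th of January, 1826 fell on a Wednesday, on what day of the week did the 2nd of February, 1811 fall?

Saturday

Count forward from the earlier date (February 2, 1811) to the later (January 11, 1826):
From February 2, 1811 to February 2, 1825: 14 years, of which 4 contain a Feb 29 — 10×365 + 4×366 = 5114 days.
February 1825: 28 − 2 = 26 days remain (1825 is not a leap year, so February has 28 days).
Then 10 full months totalling 306 days.
January 1–11, 1826: 11 days.
Residual: 343 days.
Total: 5457 days.
5457 mod 7 = 4, so 4 days before Wednesday is Saturday.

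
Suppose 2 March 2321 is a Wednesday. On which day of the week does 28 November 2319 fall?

Count forward from the earlier date (November 28, 2319) to the later (March 2, 2321):
November 28, 2319 → November 28, 2320: 366 days (2320 is a leap year).
November 2320: 30 − 28 = 2 days remain.
Then December (31), January (31), February 2321 (28): 31 + 31 + 28 = 90 days.
March 1–2, 2321: 2 days.
Residual: 94 days.
Total: 460 days.
460 mod 7 = 5, so 5 days before Wednesday is Friday.

Friday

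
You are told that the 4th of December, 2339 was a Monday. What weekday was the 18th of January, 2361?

Day-of-year of December 4, 2339: 338.
Day-of-year of January 18, 2361: 18.
2339 has 365 days, so 365 − 338 = 27 days remain in 2339.
Full years 2340–2360: 15 common + 6 leap = 15×365 + 6×366 = 7671 days.
Total: 27 + 7671 + 18 = 7716 days.
7716 mod 7 = 2, so 2 days after Monday is Wednesday.

Wednesday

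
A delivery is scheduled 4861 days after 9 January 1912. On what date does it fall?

1 May 1925

Count 4861 days after January 9, 1912:
Day-of-year of January 9, 1912: 9.
Day-of-year of May 1, 1925: 121.
1912 has 366 days, so 366 − 9 = 357 days remain in 1912.
Full years 1913–1924: 9 common + 3 leap = 9×365 + 3×366 = 4383 days.
Total: 357 + 4383 + 121 = 4861 days.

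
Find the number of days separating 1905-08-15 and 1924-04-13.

6816

From August 15, 1905 to August 15, 1923: 18 years, of which 4 contain a Feb 29 — 14×365 + 4×366 = 6574 days.
August 1923: 31 − 15 = 16 days remain.
Then September (30), October (31), November (30), December (31), January (31), February 1924 (29), March (31): 30 + 31 + 30 + 31 + 31 + 29 + 31 = 213 days.
April 1–13, 1924: 13 days.
Residual: 242 days.
Total: 6816 days.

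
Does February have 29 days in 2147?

2147 is not a leap year.

No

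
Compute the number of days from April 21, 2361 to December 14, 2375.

5350

From April 21, 2361 to April 21, 2375: 14 years, of which 3 contain a Feb 29 — 11×365 + 3×366 = 5113 days.
April 2375: 30 − 21 = 9 days remain.
Then May (31), June (30), July (31), August (31), September (30), October (31), November (30): 31 + 30 + 31 + 31 + 30 + 31 + 30 = 214 days.
December 1–14, 2375: 14 days.
Residual: 237 days.
Total: 5350 days.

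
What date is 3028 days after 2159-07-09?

2167-10-23

Count 3028 days after July 9, 2159:
Day-of-year of July 9, 2159: 190.
Day-of-year of October 23, 2167: 296.
2159 has 365 days, so 365 − 190 = 175 days remain in 2159.
Full years 2160–2166: 5 common + 2 leap = 5×365 + 2×366 = 2557 days.
Total: 175 + 2557 + 296 = 3028 days.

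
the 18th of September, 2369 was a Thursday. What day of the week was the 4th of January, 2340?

Count forward from the earlier date (January 4, 2340) to the later (September 18, 2369):
Day-of-year of January 4, 2340: 4.
Day-of-year of September 18, 2369: 261.
2340 has 366 days, so 366 − 4 = 362 days remain in 2340.
Full years 2341–2368: 21 common + 7 leap = 21×365 + 7×366 = 10227 days.
Total: 362 + 10227 + 261 = 10850 days.
10850 is a multiple of 7, so the 4th of January, 2340 falls on the same weekday: Thursday.

Thursday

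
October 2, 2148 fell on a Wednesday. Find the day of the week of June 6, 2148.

Count forward from the earlier date (June 6, 2148) to the later (October 2, 2148):
June 2148: 30 − 6 = 24 days remain.
Then July (31), August (31), September (30): 31 + 31 + 30 = 92 days.
October 1–2, 2148: 2 days.
Total: 24 + 92 + 2 = 118 days.
118 mod 7 = 6, so 6 days before Wednesday is Thursday.

Thursday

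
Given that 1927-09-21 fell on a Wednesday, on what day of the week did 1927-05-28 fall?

Saturday

Count forward from the earlier date (May 28, 1927) to the later (September 21, 1927):
May 1927: 31 − 28 = 3 days remain.
Then June (30), July (31), August (31): 30 + 31 + 31 = 92 days.
September 1–21, 1927: 21 days.
Total: 3 + 92 + 21 = 116 days.
116 mod 7 = 4, so 4 days before Wednesday is Saturday.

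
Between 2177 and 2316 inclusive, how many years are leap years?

33

Years divisible by 4: 2180, 2184, …, 2316 — 35 in all.
Of these, 2200, 2300 are divisible by 100 but not 400, so not leap.
Leap years: 35 − 2 = 33.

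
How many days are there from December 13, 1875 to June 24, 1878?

924

Day-of-year of December 13, 1875: 347.
Day-of-year of June 24, 1878: 175.
1875 has 365 days, so 365 − 347 = 18 days remain in 1875.
Full years: 1876: 366; 1877: 365. Sum = 731.
Total: 18 + 731 + 175 = 924 days.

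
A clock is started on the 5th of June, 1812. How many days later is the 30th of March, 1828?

5777

From June 5, 1812 to June 5, 1827: 15 years, of which 3 contain a Feb 29 — 12×365 + 3×366 = 5478 days.
June 1827: 30 − 5 = 25 days remain.
Then July (31), August (31), September (30), October (31), November (30), December (31), January (31), February 1828 (29): 31 + 31 + 30 + 31 + 30 + 31 + 31 + 29 = 244 days.
March 1–30, 1828: 30 days.
Residual: 299 days.
Total: 5777 days.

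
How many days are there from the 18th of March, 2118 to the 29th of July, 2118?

133

March 2118: 31 − 18 = 13 days remain.
Then April (30), May (31), June (30): 30 + 31 + 30 = 91 days.
July 1–29, 2118: 29 days.
Total: 13 + 91 + 29 = 133 days.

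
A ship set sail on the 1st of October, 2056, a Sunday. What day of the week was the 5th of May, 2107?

Thursday

From October 1, 2056 to October 1, 2106: 50 years, of which 11 contain a Feb 29 — 39×365 + 11×366 = 18261 days.
(2100 is not a leap year (divisible by 100 but not 400).)
October 2106: 31 − 1 = 30 days remain.
Then November (30), December (31), January (31), February 2107 (28), March (31), April (30): 30 + 31 + 31 + 28 + 31 + 30 = 181 days.
May 1–5, 2107: 5 days.
Residual: 216 days.
Total: 18477 days.
18477 mod 7 = 4, so 4 days after Sunday is Thursday.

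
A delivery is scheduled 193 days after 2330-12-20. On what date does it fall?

2331-07-01

Count 193 days after December 20, 2330:
December 2330: 31 − 20 = 11 days remain.
Then January (31), February 2331 (28), March (31), April (30), May (31), June (30): 31 + 28 + 31 + 30 + 31 + 30 = 181 days.
July 1, 2331: 1 day.
Residual: 193 days.
Total: 193 days.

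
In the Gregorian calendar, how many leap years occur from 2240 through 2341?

Years divisible by 4: 2240, 2244, …, 2340 — 26 in all.
Of these, 2300 is divisible by 100 but not 400, so not leap.
Leap years: 26 − 1 = 25.

25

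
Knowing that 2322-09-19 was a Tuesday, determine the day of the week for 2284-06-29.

Sunday

Count forward from the earlier date (June 29, 2284) to the later (September 19, 2322):
Day-of-year of June 29, 2284: 181.
Day-of-year of September 19, 2322: 262.
2284 has 366 days, so 366 − 181 = 185 days remain in 2284.
Full years 2285–2321: 29 common + 8 leap = 29×365 + 8×366 = 13513 days.
Total: 185 + 13513 + 262 = 13960 days.
13960 mod 7 = 2, so 2 days before Tuesday is Sunday.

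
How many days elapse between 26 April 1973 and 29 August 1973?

125

April 1973: 30 − 26 = 4 days remain.
Then May (31), June (30), July (31): 31 + 30 + 31 = 92 days.
August 1–29, 1973: 29 days.
Total: 4 + 92 + 29 = 125 days.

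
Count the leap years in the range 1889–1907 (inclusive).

3

Years divisible by 4 in [1889, 1907]: 1892, 1896, 1900, 1904.
Of these, 1900 is divisible by 100 but not 400, so not leap.
Leap years: 4 − 1 = 3.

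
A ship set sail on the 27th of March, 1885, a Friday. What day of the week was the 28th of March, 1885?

Saturday

Within March 1885: 28 − 27 = 1 day.
1 mod 7 = 1, so 1 day after Friday is Saturday.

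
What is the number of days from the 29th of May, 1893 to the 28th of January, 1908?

5356

From May 29, 1893 to May 29, 1907: 14 years, of which 2 contain a Feb 29 — 12×365 + 2×366 = 5112 days.
(1900 is not a leap year (divisible by 100 but not 400).)
May 1907: 31 − 29 = 2 days remain.
Then June (30), July (31), August (31), September (30), October (31), November (30), December (31): 30 + 31 + 31 + 30 + 31 + 30 + 31 = 214 days.
January 1–28, 1908: 28 days.
Residual: 244 days.
Total: 5356 days.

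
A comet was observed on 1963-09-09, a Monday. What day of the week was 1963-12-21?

September 1963: 30 − 9 = 21 days remain.
Then October (31), November (30): 31 + 30 = 61 days.
December 1–21, 1963: 21 days.
Total: 21 + 61 + 21 = 103 days.
103 mod 7 = 5, so 5 days after Monday is Saturday.

Saturday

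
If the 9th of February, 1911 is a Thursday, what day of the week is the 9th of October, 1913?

Day-of-year of February 9, 1911: 40.
Day-of-year of October 9, 1913: 282.
1911 has 365 days, so 365 − 40 = 325 days remain in 1911.
Full years: 1912: 366. Sum = 366.
Total: 325 + 366 + 282 = 973 days.
973 is a multiple of 7, so the 9th of October, 1913 falls on the same weekday: Thursday.

Thursday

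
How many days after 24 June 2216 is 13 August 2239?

8450

From June 24, 2216 to June 24, 2239: 23 years, of which 5 contain a Feb 29 — 18×365 + 5×366 = 8400 days.
June 2239: 30 − 24 = 6 days remain.
Then July (31): 31 days.
August 1–13, 2239: 13 days.
Residual: 50 days.
Total: 8450 days.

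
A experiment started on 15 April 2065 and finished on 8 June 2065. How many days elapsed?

54

April 2065: 30 − 15 = 15 days remain.
Then May (31): 31 days.
June 1–8, 2065: 8 days.
Total: 15 + 31 + 8 = 54 days.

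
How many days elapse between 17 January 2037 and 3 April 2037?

76

January 2037: 31 − 17 = 14 days remain.
Then February 2037 (28), March (31): 28 + 31 = 59 days.
April 1–3, 2037: 3 days.
Total: 14 + 59 + 3 = 76 days.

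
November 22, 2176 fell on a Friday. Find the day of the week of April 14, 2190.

From November 22, 2176 to November 22, 2189: 13 years, of which 3 contain a Feb 29 — 10×365 + 3×366 = 4748 days.
November 2189: 30 − 22 = 8 days remain.
Then December (31), January (31), February 2190 (28), March (31): 31 + 31 + 28 + 31 = 121 days.
April 1–14, 2190: 14 days.
Residual: 143 days.
Total: 4891 days.
4891 mod 7 = 5, so 5 days after Friday is Wednesday.

Wednesday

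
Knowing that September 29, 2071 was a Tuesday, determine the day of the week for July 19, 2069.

Count forward from the earlier date (July 19, 2069) to the later (September 29, 2071):
July 19, 2069 → July 19, 2070: 365 days.
July 19, 2070 → July 19, 2071: 365 days.
July 2071: 31 − 19 = 12 days remain.
Then August (31): 31 days.
September 1–29, 2071: 29 days.
Residual: 72 days.
Total: 802 days.
802 mod 7 = 4, so 4 days before Tuesday is Friday.

Friday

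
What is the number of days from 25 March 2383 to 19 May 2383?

55

March 2383: 31 − 25 = 6 days remain.
Then April (30): 30 days.
May 1–19, 2383: 19 days.
Total: 6 + 30 + 19 = 55 days.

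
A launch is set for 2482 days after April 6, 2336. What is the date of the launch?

January 22, 2343

Count 2482 days after April 6, 2336:
Day-of-year of April 6, 2336: 97.
Day-of-year of January 22, 2343: 22.
2336 has 366 days, so 366 − 97 = 269 days remain in 2336.
Full years: 2337: 365; 2338: 365; 2339: 365; 2340: 366; 2341: 365; 2342: 365. Sum = 2191.
Total: 269 + 2191 + 22 = 2482 days.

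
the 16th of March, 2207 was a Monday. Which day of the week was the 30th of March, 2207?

Monday

Within March 2207: 30 − 16 = 14 days.
14 is a multiple of 7, so the 30th of March, 2207 falls on the same weekday: Monday.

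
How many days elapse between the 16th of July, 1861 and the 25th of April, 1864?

1014

July 16, 1861 → July 16, 1862: 365 days.
July 16, 1862 → July 16, 1863: 365 days.
July 1863: 31 − 16 = 15 days remain.
Then August (31), September (30), October (31), November (30), December (31), January (31), February 1864 (29), March (31): 31 + 30 + 31 + 30 + 31 + 31 + 29 + 31 = 244 days.
April 1–25, 1864: 25 days.
Residual: 284 days.
Total: 1014 days.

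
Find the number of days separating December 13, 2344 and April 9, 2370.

9248

Day-of-year of December 13, 2344: 348.
Day-of-year of April 9, 2370: 99.
2344 has 366 days, so 366 − 348 = 18 days remain in 2344.
Full years 2345–2369: 19 common + 6 leap = 19×365 + 6×366 = 9131 days.
Total: 18 + 9131 + 99 = 9248 days.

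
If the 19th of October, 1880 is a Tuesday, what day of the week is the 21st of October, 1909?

Thursday

Day-of-year of October 19, 1880: 293.
Day-of-year of October 21, 1909: 294.
1880 has 366 days, so 366 − 293 = 73 days remain in 1880.
Full years 1881–1908: 22 common + 6 leap = 22×365 + 6×366 = 10226 days.
Total: 73 + 10226 + 294 = 10593 days.
10593 mod 7 = 2, so 2 days after Tuesday is Thursday.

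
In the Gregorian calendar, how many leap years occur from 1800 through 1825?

Years divisible by 4 in [1800, 1825]: 1800, 1804, 1808, 1812, 1816, 1820, 1824.
Of these, 1800 is divisible by 100 but not 400, so not leap.
Leap years: 7 − 1 = 6.

6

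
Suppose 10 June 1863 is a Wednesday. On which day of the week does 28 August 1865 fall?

Monday

June 10, 1863 → June 10, 1864: 366 days (1864 is a leap year).
June 10, 1864 → June 10, 1865: 365 days.
June 1865: 30 − 10 = 20 days remain.
Then July (31): 31 days.
August 1–28, 1865: 28 days.
Residual: 79 days.
Total: 810 days.
810 mod 7 = 5, so 5 days after Wednesday is Monday.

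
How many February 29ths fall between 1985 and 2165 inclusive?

44

Years divisible by 4: 1988, 1992, …, 2164 — 45 in all.
Of these, 2100 is divisible by 100 but not 400, so not leap.
2000 is divisible by 400, so still leap.
Leap years: 45 − 1 = 44.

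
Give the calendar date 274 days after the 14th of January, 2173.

the 15th of October, 2173

Count 274 days after January 14, 2173:
January 2173: 31 − 14 = 17 days remain.
Then February 2173 (28), March (31), April (30), May (31), June (30), July (31), August (31), September (30): 28 + 31 + 30 + 31 + 30 + 31 + 31 + 30 = 242 days.
October 1–15, 2173: 15 days.
Total: 17 + 242 + 15 = 274 days.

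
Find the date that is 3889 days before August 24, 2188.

December 31, 2177

Count 3889 days before August 24, 2188:
Day-of-year of December 31, 2177: 365.
Day-of-year of August 24, 2188: 237.
2177 has 365 days, so 365 − 365 = 0 days remain in 2177.
Full years 2178–2187: 8 common + 2 leap = 8×365 + 2×366 = 3652 days.
Total: 0 + 3652 + 237 = 3889 days.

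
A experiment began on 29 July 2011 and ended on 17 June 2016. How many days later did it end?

1785

July 29, 2011 → July 29, 2012: 366 days (2012 is a leap year).
July 29, 2012 → July 29, 2013: 365 days.
July 29, 2013 → July 29, 2014: 365 days.
July 29, 2014 → July 29, 2015: 365 days.
July 2015: 31 − 29 = 2 days remain.
Then 10 full months totalling 305 days.
June 1–17, 2016: 17 days.
Residual: 324 days.
Total: 1785 days.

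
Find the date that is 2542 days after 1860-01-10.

1866-12-26

Count 2542 days after January 10, 1860:
Day-of-year of January 10, 1860: 10.
Day-of-year of December 26, 1866: 360.
1860 has 366 days, so 366 − 10 = 356 days remain in 1860.
Full years: 1861: 365; 1862: 365; 1863: 365; 1864: 366; 1865: 365. Sum = 1826.
Total: 356 + 1826 + 360 = 2542 days.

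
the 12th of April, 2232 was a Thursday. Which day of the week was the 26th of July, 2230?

Monday

Count forward from the earlier date (July 26, 2230) to the later (April 12, 2232):
July 2230: 31 − 26 = 5 days remain.
Then 20 full months totalling 609 days.
April 1–12, 2232: 12 days.
Total: 5 + 609 + 12 = 626 days.
626 mod 7 = 3, so 3 days before Thursday is Monday.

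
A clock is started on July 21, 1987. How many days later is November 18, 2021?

From July 21, 1987 to July 21, 2021: 34 years, of which 9 contain a Feb 29 — 25×365 + 9×366 = 12419 days.
(2000 is a leap year (divisible by 400).)
July 2021: 31 − 21 = 10 days remain.
Then August (31), September (30), October (31): 31 + 30 + 31 = 92 days.
November 1–18, 2021: 18 days.
Residual: 120 days.
Total: 12539 days.

12539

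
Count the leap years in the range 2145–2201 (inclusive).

13

Years divisible by 4: 2148, 2152, …, 2200 — 14 in all.
Of these, 2200 is divisible by 100 but not 400, so not leap.
Leap years: 14 − 1 = 13.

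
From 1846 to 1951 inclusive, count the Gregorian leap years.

25

Years divisible by 4: 1848, 1852, …, 1948 — 26 in all.
Of these, 1900 is divisible by 100 but not 400, so not leap.
Leap years: 26 − 1 = 25.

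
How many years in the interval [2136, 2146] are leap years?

3

Years divisible by 4 in [2136, 2146]: 2136, 2140, 2144.
No century exceptions apply. Count: 3.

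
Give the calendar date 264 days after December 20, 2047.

September 9, 2048

Count 264 days after December 20, 2047:
Day-of-year of December 20, 2047: 354.
Day-of-year of September 9, 2048: 253.
2047 has 365 days, so 365 − 354 = 11 days remain in 2047.
Total: 11 + 253 = 264 days.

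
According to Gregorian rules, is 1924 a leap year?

Yes

1924 is a leap year.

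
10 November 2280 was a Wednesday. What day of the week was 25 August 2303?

Tuesday

From November 10, 2280 to November 10, 2302: 22 years, of which 4 contain a Feb 29 — 18×365 + 4×366 = 8034 days.
(2300 is not a leap year (divisible by 100 but not 400).)
November 2302: 30 − 10 = 20 days remain.
Then December (31), January (31), February 2303 (28), March (31), April (30), May (31), June (30), July (31): 31 + 31 + 28 + 31 + 30 + 31 + 30 + 31 = 243 days.
August 1–25, 2303: 25 days.
Residual: 288 days.
Total: 8322 days.
8322 mod 7 = 6, so 6 days after Wednesday is Tuesday.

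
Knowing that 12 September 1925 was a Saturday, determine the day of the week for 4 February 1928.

Saturday

September 12, 1925 → September 12, 1926: 365 days.
September 12, 1926 → September 12, 1927: 365 days.
September 1927: 30 − 12 = 18 days remain.
Then October (31), November (30), December (31), January (31): 31 + 30 + 31 + 31 = 123 days.
February 1–4, 1928: 4 days (1928 is a leap year).
Residual: 145 days.
Total: 875 days.
875 is a multiple of 7, so 4 February 1928 falls on the same weekday: Saturday.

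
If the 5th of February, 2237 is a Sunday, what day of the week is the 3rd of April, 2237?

February 2237: 28 − 5 = 23 days remain (2237 is not a leap year, so February has 28 days).
Then March (31): 31 days.
April 1–3, 2237: 3 days.
Total: 23 + 31 + 3 = 57 days.
57 mod 7 = 1, so 1 day after Sunday is Monday.

Monday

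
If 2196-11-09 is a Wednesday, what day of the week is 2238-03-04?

Sunday

Day-of-year of November 9, 2196: 314.
Day-of-year of March 4, 2238: 63.
2196 has 366 days, so 366 − 314 = 52 days remain in 2196.
Full years 2197–2237: 32 common + 9 leap = 32×365 + 9×366 = 14974 days.
Total: 52 + 14974 + 63 = 15089 days.
15089 mod 7 = 4, so 4 days after Wednesday is Sunday.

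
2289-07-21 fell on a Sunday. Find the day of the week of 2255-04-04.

Wednesday

Count forward from the earlier date (April 4, 2255) to the later (July 21, 2289):
From April 4, 2255 to April 4, 2289: 34 years, of which 9 contain a Feb 29 — 25×365 + 9×366 = 12419 days.
April 2289: 30 − 4 = 26 days remain.
Then May (31), June (30): 31 + 30 = 61 days.
July 1–21, 2289: 21 days.
Residual: 108 days.
Total: 12527 days.
12527 mod 7 = 4, so 4 days before Sunday is Wednesday.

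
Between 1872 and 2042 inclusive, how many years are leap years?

42

Years divisible by 4: 1872, 1876, …, 2040 — 43 in all.
Of these, 1900 is divisible by 100 but not 400, so not leap.
2000 is divisible by 400, so still leap.
Leap years: 43 − 1 = 42.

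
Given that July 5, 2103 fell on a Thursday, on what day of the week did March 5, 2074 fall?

Monday

Count forward from the earlier date (March 5, 2074) to the later (July 5, 2103):
From March 5, 2074 to March 5, 2103: 29 years, of which 6 contain a Feb 29 — 23×365 + 6×366 = 10591 days.
(2100 is not a leap year (divisible by 100 but not 400).)
March 2103: 31 − 5 = 26 days remain.
Then April (30), May (31), June (30): 30 + 31 + 30 = 91 days.
July 1–5, 2103: 5 days.
Residual: 122 days.
Total: 10713 days.
10713 mod 7 = 3, so 3 days before Thursday is Monday.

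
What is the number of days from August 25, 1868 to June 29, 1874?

August 25, 1868 → August 25, 1869: 365 days.
August 25, 1869 → August 25, 1870: 365 days.
August 25, 1870 → August 25, 1871: 365 days.
August 25, 1871 → August 25, 1872: 366 days (1872 is a leap year).
August 25, 1872 → August 25, 1873: 365 days.
August 1873: 31 − 25 = 6 days remain.
Then 9 full months totalling 273 days.
June 1–29, 1874: 29 days.
Residual: 308 days.
Total: 2134 days.

2134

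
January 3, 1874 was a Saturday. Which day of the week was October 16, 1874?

January 1874: 31 − 3 = 28 days remain.
Then February 1874 (28), March (31), April (30), May (31), June (30), July (31), August (31), September (30): 28 + 31 + 30 + 31 + 30 + 31 + 31 + 30 = 242 days.
October 1–16, 1874: 16 days.
Total: 28 + 242 + 16 = 286 days.
286 mod 7 = 6, so 6 days after Saturday is Friday.

Friday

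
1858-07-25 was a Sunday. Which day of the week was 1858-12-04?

Saturday

July 1858: 31 − 25 = 6 days remain.
Then August (31), September (30), October (31), November (30): 31 + 30 + 31 + 30 = 122 days.
December 1–4, 1858: 4 days.
Total: 6 + 122 + 4 = 132 days.
132 mod 7 = 6, so 6 days after Sunday is Saturday.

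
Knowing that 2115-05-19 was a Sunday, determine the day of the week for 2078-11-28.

Monday

Count forward from the earlier date (November 28, 2078) to the later (May 19, 2115):
Day-of-year of November 28, 2078: 332.
Day-of-year of May 19, 2115: 139.
2078 has 365 days, so 365 − 332 = 33 days remain in 2078.
Full years 2079–2114: 28 common + 8 leap = 28×365 + 8×366 = 13148 days.
Total: 33 + 13148 + 139 = 13320 days.
13320 mod 7 = 6, so 6 days before Sunday is Monday.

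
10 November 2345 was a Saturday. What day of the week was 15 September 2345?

Saturday

Count forward from the earlier date (September 15, 2345) to the later (November 10, 2345):
September 2345: 30 − 15 = 15 days remain.
Then October (31): 31 days.
November 1–10, 2345: 10 days.
Total: 15 + 31 + 10 = 56 days.
56 is a multiple of 7, so 15 September 2345 falls on the same weekday: Saturday.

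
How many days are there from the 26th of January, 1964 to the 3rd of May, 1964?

January 1964: 31 − 26 = 5 days remain.
Then February 1964 (29), March (31), April (30): 29 + 31 + 30 = 90 days.
May 1–3, 1964: 3 days.
Total: 5 + 90 + 3 = 98 days.

98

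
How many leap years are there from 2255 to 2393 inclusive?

34

Years divisible by 4: 2256, 2260, …, 2392 — 35 in all.
Of these, 2300 is divisible by 100 but not 400, so not leap.
Leap years: 35 − 1 = 34.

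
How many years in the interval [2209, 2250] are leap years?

Years divisible by 4 in [2209, 2250]: 2212, 2216, 2220, 2224, 2228, 2232, 2236, 2240, 2244, 2248.
No century exceptions apply. Count: 10.

10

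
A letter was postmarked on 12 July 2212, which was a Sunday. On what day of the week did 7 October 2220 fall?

Day-of-year of July 12, 2212: 194.
Day-of-year of October 7, 2220: 281.
2212 has 366 days, so 366 − 194 = 172 days remain in 2212.
Full years 2213–2219: 6 common + 1 leap = 6×365 + 1×366 = 2556 days.
Total: 172 + 2556 + 281 = 3009 days.
3009 mod 7 = 6, so 6 days after Sunday is Saturday.

Saturday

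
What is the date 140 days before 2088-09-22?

2088-05-05

Count 140 days before September 22, 2088:
May 2088: 31 − 5 = 26 days remain.
Then June (30), July (31), August (31): 30 + 31 + 31 = 92 days.
September 1–22, 2088: 22 days.
Total: 26 + 92 + 22 = 140 days.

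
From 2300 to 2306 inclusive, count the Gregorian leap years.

Years divisible by 4 in [2300, 2306]: 2300, 2304.
Of these, 2300 is divisible by 100 but not 400, so not leap.
Leap years: 2 − 1 = 1.

1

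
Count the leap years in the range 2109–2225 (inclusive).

28

Years divisible by 4: 2112, 2116, …, 2224 — 29 in all.
Of these, 2200 is divisible by 100 but not 400, so not leap.
Leap years: 29 − 1 = 28.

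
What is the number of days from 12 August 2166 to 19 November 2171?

1925

August 12, 2166 → August 12, 2167: 365 days.
August 12, 2167 → August 12, 2168: 366 days (2168 is a leap year).
August 12, 2168 → August 12, 2169: 365 days.
August 12, 2169 → August 12, 2170: 365 days.
August 12, 2170 → August 12, 2171: 365 days.
August 2171: 31 − 12 = 19 days remain.
Then September (30), October (31): 30 + 31 = 61 days.
November 1–19, 2171: 19 days.
Residual: 99 days.
Total: 1925 days.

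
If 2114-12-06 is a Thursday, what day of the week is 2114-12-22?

Within December 2114: 22 − 6 = 16 days.
16 mod 7 = 2, so 2 days after Thursday is Saturday.

Saturday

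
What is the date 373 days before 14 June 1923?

6 June 1922

Count 373 days before June 14, 1923:
June 1922: 30 − 6 = 24 days remain.
Then 11 full months totalling 335 days.
June 1–14, 1923: 14 days.
Total: 24 + 335 + 14 = 373 days.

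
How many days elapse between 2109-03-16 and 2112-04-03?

March 16, 2109 → March 16, 2110: 365 days.
March 16, 2110 → March 16, 2111: 365 days.
March 16, 2111 → March 16, 2112: 366 days (2112 is a leap year).
March 2112: 31 − 16 = 15 days remain.
April 1–3, 2112: 3 days.
Residual: 18 days.
Total: 1114 days.

1114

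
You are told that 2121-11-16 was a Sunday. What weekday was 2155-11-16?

Sunday

Day-of-year of November 16, 2121: 320.
Day-of-year of November 16, 2155: 320.
2121 has 365 days, so 365 − 320 = 45 days remain in 2121.
Full years 2122–2154: 25 common + 8 leap = 25×365 + 8×366 = 12053 days.
Total: 45 + 12053 + 320 = 12418 days.
12418 is a multiple of 7, so 2155-11-16 falls on the same weekday: Sunday.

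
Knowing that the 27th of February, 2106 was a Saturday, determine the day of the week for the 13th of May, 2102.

Saturday

Count forward from the earlier date (May 13, 2102) to the later (February 27, 2106):
Day-of-year of May 13, 2102: 133.
Day-of-year of February 27, 2106: 58.
2102 has 365 days, so 365 − 133 = 232 days remain in 2102.
Full years: 2103: 365; 2104: 366; 2105: 365. Sum = 1096.
Total: 232 + 1096 + 58 = 1386 days.
1386 is a multiple of 7, so the 13th of May, 2102 falls on the same weekday: Saturday.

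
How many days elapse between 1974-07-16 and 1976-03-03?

596

July 16, 1974 → July 16, 1975: 365 days.
July 1975: 31 − 16 = 15 days remain.
Then August (31), September (30), October (31), November (30), December (31), January (31), February 1976 (29): 31 + 30 + 31 + 30 + 31 + 31 + 29 = 213 days.
March 1–3, 1976: 3 days.
Residual: 231 days.
Total: 596 days.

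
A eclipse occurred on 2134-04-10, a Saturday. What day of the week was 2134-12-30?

Thursday

April 2134: 30 − 10 = 20 days remain.
Then May (31), June (30), July (31), August (31), September (30), October (31), November (30): 31 + 30 + 31 + 31 + 30 + 31 + 30 = 214 days.
December 1–30, 2134: 30 days.
Total: 20 + 214 + 30 = 264 days.
264 mod 7 = 5, so 5 days after Saturday is Thursday.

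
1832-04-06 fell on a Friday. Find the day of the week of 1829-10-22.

Count forward from the earlier date (October 22, 1829) to the later (April 6, 1832):
October 22, 1829 → October 22, 1830: 365 days.
October 22, 1830 → October 22, 1831: 365 days.
October 1831: 31 − 22 = 9 days remain.
Then November (30), December (31), January (31), February 1832 (29), March (31): 30 + 31 + 31 + 29 + 31 = 152 days.
April 1–6, 1832: 6 days.
Residual: 167 days.
Total: 897 days.
897 mod 7 = 1, so 1 day before Friday is Thursday.

Thursday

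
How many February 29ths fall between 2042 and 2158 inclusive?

Years divisible by 4: 2044, 2048, …, 2156 — 29 in all.
Of these, 2100 is divisible by 100 but not 400, so not leap.
Leap years: 29 − 1 = 28.

28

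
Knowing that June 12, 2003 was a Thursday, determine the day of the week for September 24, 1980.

Count forward from the earlier date (September 24, 1980) to the later (June 12, 2003):
Day-of-year of September 24, 1980: 268.
Day-of-year of June 12, 2003: 163.
1980 has 366 days, so 366 − 268 = 98 days remain in 1980.
Full years 1981–2002: 17 common + 5 leap = 17×365 + 5×366 = 8035 days.
Total: 98 + 8035 + 163 = 8296 days.
8296 mod 7 = 1, so 1 day before Thursday is Wednesday.

Wednesday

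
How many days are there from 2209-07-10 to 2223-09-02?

5167

From July 10, 2209 to July 10, 2223: 14 years, of which 3 contain a Feb 29 — 11×365 + 3×366 = 5113 days.
July 2223: 31 − 10 = 21 days remain.
Then August (31): 31 days.
September 1–2, 2223: 2 days.
Residual: 54 days.
Total: 5167 days.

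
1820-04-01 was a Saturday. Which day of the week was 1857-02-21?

Day-of-year of April 1, 1820: 92.
Day-of-year of February 21, 1857: 52.
1820 has 366 days, so 366 − 92 = 274 days remain in 1820.
Full years 1821–1856: 27 common + 9 leap = 27×365 + 9×366 = 13149 days.
Total: 274 + 13149 + 52 = 13475 days.
13475 is a multiple of 7, so 1857-02-21 falls on the same weekday: Saturday.

Saturday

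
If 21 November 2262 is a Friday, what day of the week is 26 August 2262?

Count forward from the earlier date (August 26, 2262) to the later (November 21, 2262):
August 2262: 31 − 26 = 5 days remain.
Then September (30), October (31): 30 + 31 = 61 days.
November 1–21, 2262: 21 days.
Total: 5 + 61 + 21 = 87 days.
87 mod 7 = 3, so 3 days before Friday is Tuesday.

Tuesday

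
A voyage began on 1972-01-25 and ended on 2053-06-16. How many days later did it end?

29728

From January 25, 1972 to January 25, 2053: 81 years, of which 21 contain a Feb 29 — 60×365 + 21×366 = 29586 days.
(2000 is a leap year (divisible by 400).)
January 2053: 31 − 25 = 6 days remain.
Then February 2053 (28), March (31), April (30), May (31): 28 + 31 + 30 + 31 = 120 days.
June 1–16, 2053: 16 days.
Residual: 142 days.
Total: 29728 days.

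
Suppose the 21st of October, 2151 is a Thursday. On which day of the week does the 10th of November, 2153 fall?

Saturday

October 21, 2151 → October 21, 2152: 366 days (2152 is a leap year).
October 21, 2152 → October 21, 2153: 365 days.
October 2153: 31 − 21 = 10 days remain.
November 1–10, 2153: 10 days.
Residual: 20 days.
Total: 751 days.
751 mod 7 = 2, so 2 days after Thursday is Saturday.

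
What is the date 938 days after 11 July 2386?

3 February 2389

Count 938 days after July 11, 2386:
July 11, 2386 → July 11, 2387: 365 days.
July 11, 2387 → July 11, 2388: 366 days (2388 is a leap year).
July 2388: 31 − 11 = 20 days remain.
Then August (31), September (30), October (31), November (30), December (31), January (31): 31 + 30 + 31 + 30 + 31 + 31 = 184 days.
February 1–3, 2389: 3 days (2389 is not a leap year).
Residual: 207 days.
Total: 938 days.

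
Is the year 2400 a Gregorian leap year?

Yes

2400 is a leap year (divisible by 400).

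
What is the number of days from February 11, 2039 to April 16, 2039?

February 2039: 28 − 11 = 17 days remain (2039 is not a leap year, so February has 28 days).
Then March (31): 31 days.
April 1–16, 2039: 16 days.
Total: 17 + 31 + 16 = 64 days.

64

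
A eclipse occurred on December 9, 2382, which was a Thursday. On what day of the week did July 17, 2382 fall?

Saturday

Count forward from the earlier date (July 17, 2382) to the later (December 9, 2382):
July 2382: 31 − 17 = 14 days remain.
Then August (31), September (30), October (31), November (30): 31 + 30 + 31 + 30 = 122 days.
December 1–9, 2382: 9 days.
Total: 14 + 122 + 9 = 145 days.
145 mod 7 = 5, so 5 days before Thursday is Saturday.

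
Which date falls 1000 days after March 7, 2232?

December 2, 2234

Count 1000 days after March 7, 2232:
Day-of-year of March 7, 2232: 67.
Day-of-year of December 2, 2234: 336.
2232 has 366 days, so 366 − 67 = 299 days remain in 2232.
Full years: 2233: 365. Sum = 365.
Total: 299 + 365 + 336 = 1000 days.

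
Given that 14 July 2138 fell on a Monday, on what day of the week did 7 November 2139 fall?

Saturday

Day-of-year of July 14, 2138: 195.
Day-of-year of November 7, 2139: 311.
2138 has 365 days, so 365 − 195 = 170 days remain in 2138.
Total: 170 + 311 = 481 days.
481 mod 7 = 5, so 5 days after Monday is Saturday.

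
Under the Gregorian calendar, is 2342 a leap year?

2342 is not a leap year.

No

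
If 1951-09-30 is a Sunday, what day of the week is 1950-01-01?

Sunday

Count forward from the earlier date (January 1, 1950) to the later (September 30, 1951):
Day-of-year of January 1, 1950: 1.
Day-of-year of September 30, 1951: 273.
1950 has 365 days, so 365 − 1 = 364 days remain in 1950.
Total: 364 + 273 = 637 days.
637 is a multiple of 7, so 1950-01-01 falls on the same weekday: Sunday.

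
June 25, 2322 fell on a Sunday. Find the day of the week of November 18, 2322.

Saturday

June 2322: 30 − 25 = 5 days remain.
Then July (31), August (31), September (30), October (31): 31 + 31 + 30 + 31 = 123 days.
November 1–18, 2322: 18 days.
Total: 5 + 123 + 18 = 146 days.
146 mod 7 = 6, so 6 days after Sunday is Saturday.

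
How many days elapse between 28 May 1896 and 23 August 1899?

1182

May 28, 1896 → May 28, 1897: 365 days.
May 28, 1897 → May 28, 1898: 365 days.
May 28, 1898 → May 28, 1899: 365 days.
May 1899: 31 − 28 = 3 days remain.
Then June (30), July (31): 30 + 31 = 61 days.
August 1–23, 1899: 23 days.
Residual: 87 days.
Total: 1182 days.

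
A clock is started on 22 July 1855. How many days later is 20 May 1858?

1033

July 22, 1855 → July 22, 1856: 366 days (1856 is a leap year).
July 22, 1856 → July 22, 1857: 365 days.
July 1857: 31 − 22 = 9 days remain.
Then 9 full months totalling 273 days.
May 1–20, 1858: 20 days.
Residual: 302 days.
Total: 1033 days.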